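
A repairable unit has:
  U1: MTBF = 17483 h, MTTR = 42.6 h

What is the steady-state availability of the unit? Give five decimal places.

0.99757

A(U1) = MTBF/(MTBF+MTTR) = 17483/(17483+42.6) = 0.99757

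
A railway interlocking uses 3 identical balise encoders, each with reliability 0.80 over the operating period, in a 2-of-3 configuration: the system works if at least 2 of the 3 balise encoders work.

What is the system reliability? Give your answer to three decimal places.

0.896

R = Σ_{i=2}^{3} C(3,i) p^i (1−p)^{3−i} with p = 0.80
C(3,2)·0.80^2·0.20^1 = 0.38400
C(3,3)·0.80^3·0.20^0 = 0.51200
Sum = 0.896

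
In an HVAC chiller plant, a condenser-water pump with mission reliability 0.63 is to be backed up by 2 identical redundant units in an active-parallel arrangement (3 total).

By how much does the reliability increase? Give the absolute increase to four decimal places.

0.3193

R_before = 0.63
R_after = 1 − (1 − 0.63)^3 = 0.9493
ΔR = 0.9493 − 0.63 = 0.3193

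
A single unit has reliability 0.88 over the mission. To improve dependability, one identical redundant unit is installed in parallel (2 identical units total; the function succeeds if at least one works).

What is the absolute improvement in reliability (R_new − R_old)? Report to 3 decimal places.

R_before = 0.88
R_after = 1 − (1 − 0.88)^2 = 0.986
ΔR = 0.986 − 0.88 = 0.106

0.106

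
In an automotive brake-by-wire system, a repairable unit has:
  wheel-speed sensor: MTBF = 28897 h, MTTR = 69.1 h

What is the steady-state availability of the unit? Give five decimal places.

A(wheel-speed sensor) = MTBF/(MTBF+MTTR) = 28897/(28897+69.1) = 0.99761

0.99761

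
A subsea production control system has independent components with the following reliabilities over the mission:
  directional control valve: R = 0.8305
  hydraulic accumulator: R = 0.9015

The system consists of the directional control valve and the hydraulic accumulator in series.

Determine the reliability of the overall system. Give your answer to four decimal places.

0.7487

Series (directional control valve and hydraulic accumulator): 0.830500 × 0.901500 = 0.7487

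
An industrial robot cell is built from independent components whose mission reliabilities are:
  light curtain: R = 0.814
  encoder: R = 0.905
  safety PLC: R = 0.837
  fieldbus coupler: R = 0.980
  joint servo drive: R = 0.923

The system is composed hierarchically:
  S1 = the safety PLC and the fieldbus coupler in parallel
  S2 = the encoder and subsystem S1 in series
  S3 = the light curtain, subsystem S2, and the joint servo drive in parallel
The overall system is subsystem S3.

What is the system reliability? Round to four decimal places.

0.9986

Parallel (safety PLC and fieldbus coupler): 1 − (1 − 0.837000)(1 − 0.980000) = 0.996740
Series (encoder and [0.996740]): 0.905000 × 0.996740 = 0.902050
Parallel (light curtain, [0.902050], and joint servo drive): 1 − (1 − 0.814000)(1 − 0.902050)(1 − 0.923000) = 0.9986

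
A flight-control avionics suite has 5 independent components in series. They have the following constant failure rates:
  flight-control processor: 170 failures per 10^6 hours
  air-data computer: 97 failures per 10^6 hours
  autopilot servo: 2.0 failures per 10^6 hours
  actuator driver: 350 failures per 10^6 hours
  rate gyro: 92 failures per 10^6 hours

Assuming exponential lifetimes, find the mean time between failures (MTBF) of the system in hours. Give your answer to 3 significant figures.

Series of exponential components: λ_sys = Σ λ_i
λ_sys = 0.00017 + 0.000097 + 0.0000020 + 0.00035 + 0.000092 = 7.1100e-04 /h
MTBF = 1 / λ_sys = 1410 h

1410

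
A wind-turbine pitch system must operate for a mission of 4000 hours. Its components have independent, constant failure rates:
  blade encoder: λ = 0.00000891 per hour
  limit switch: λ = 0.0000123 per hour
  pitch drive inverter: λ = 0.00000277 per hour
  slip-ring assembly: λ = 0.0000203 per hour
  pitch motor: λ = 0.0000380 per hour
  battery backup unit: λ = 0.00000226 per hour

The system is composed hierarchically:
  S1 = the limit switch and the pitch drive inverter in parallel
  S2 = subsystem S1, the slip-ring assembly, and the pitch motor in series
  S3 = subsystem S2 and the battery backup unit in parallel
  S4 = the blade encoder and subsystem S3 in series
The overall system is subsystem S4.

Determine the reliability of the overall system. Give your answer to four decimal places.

0.9632

R(blade encoder) = exp(−0.00000891 × 4000) = 0.964988
R(limit switch) = exp(−0.0000123 × 4000) = 0.951991
R(pitch drive inverter) = exp(−0.00000277 × 4000) = 0.988981
R(slip-ring assembly) = exp(−0.0000203 × 4000) = 0.922009
R(pitch motor) = exp(−0.0000380 × 4000) = 0.858988
R(battery backup unit) = exp(−0.00000226 × 4000) = 0.991001
Parallel (limit switch and pitch drive inverter): 1 − (1 − 0.951991)(1 − 0.988981) = 0.999471
Series ([0.999471], slip-ring assembly, and pitch motor): 0.999471 × 0.922009 × 0.858988 = 0.791576
Parallel ([0.791576] and battery backup unit): 1 − (1 − 0.791576)(1 − 0.991001) = 0.998124
Series (blade encoder and [0.998124]): 0.964988 × 0.998124 = 0.9632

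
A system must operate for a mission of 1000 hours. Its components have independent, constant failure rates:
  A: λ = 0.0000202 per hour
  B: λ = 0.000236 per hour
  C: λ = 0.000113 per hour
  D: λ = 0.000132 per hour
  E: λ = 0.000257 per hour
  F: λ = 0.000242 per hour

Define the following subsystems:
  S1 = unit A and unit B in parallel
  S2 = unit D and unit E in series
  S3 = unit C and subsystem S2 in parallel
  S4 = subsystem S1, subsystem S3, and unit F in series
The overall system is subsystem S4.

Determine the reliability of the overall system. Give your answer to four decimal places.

0.7548

R(A) = exp(−0.0000202 × 1000) = 0.980003
R(B) = exp(−0.000236 × 1000) = 0.789781
R(C) = exp(−0.000113 × 1000) = 0.893151
R(D) = exp(−0.000132 × 1000) = 0.876341
R(E) = exp(−0.000257 × 1000) = 0.773368
R(F) = exp(−0.000242 × 1000) = 0.785056
Parallel (A and B): 1 − (1 − 0.980003)(1 − 0.789781) = 0.995796
Series (D and E): 0.876341 × 0.773368 = 0.677734
Parallel (C and [0.677734]): 1 − (1 − 0.893151)(1 − 0.677734) = 0.965566
Series ([0.995796], [0.965566], and F): 0.995796 × 0.965566 × 0.785056 = 0.7548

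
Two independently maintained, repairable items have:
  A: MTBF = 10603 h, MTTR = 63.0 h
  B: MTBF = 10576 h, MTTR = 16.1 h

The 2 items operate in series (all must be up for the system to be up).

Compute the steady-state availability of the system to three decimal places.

A(A) = MTBF/(MTBF+MTTR) = 10603/(10603+63.0) = 0.994093
A(B) = MTBF/(MTBF+MTTR) = 10576/(10576+16.1) = 0.998480
Series availability: 0.994093 × 0.998480 = 0.993

0.993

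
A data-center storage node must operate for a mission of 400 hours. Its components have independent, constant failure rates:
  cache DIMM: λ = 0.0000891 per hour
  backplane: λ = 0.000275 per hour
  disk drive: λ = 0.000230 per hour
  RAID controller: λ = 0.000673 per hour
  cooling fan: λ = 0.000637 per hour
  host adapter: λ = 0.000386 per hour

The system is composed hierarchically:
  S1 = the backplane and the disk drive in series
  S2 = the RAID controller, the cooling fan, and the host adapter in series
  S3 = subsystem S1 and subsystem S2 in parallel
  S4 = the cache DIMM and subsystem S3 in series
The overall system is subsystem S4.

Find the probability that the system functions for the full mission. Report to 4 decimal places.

R(cache DIMM) = exp(−0.0000891 × 400) = 0.964988
R(backplane) = exp(−0.000275 × 400) = 0.895834
R(disk drive) = exp(−0.000230 × 400) = 0.912105
R(RAID controller) = exp(−0.000673 × 400) = 0.763990
R(cooling fan) = exp(−0.000637 × 400) = 0.775071
R(host adapter) = exp(−0.000386 × 400) = 0.856929
Series (backplane and disk drive): 0.895834 × 0.912105 = 0.817095
Series (RAID controller, cooling fan, and host adapter): 0.763990 × 0.775071 × 0.856929 = 0.507428
Parallel ([0.817095] and [0.507428]): 1 − (1 − 0.817095)(1 − 0.507428) = 0.909906
Series (cache DIMM and [0.909906]): 0.964988 × 0.909906 = 0.8780

0.8780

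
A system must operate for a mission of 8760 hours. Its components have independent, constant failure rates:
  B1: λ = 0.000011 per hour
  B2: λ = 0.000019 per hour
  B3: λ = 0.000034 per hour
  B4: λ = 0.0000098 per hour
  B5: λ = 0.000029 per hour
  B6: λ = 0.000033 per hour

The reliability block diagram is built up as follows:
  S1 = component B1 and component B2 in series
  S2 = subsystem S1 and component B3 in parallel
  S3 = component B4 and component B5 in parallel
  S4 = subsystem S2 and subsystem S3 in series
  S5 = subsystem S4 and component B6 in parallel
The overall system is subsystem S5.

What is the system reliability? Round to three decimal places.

0.981

R(B1) = exp(−0.000011 × 8760) = 0.90814
R(B2) = exp(−0.000019 × 8760) = 0.84667
R(B3) = exp(−0.000034 × 8760) = 0.74242
R(B4) = exp(−0.0000098 × 8760) = 0.91773
R(B5) = exp(−0.000029 × 8760) = 0.77566
R(B6) = exp(−0.000033 × 8760) = 0.74895
Series (B1 and B2): 0.90814 × 0.84667 = 0.76889
Parallel ([0.76889] and B3): 1 − (1 − 0.76889)(1 − 0.74242) = 0.94047
Parallel (B4 and B5): 1 − (1 − 0.91773)(1 − 0.77566) = 0.98154
Series ([0.94047] and [0.98154]): 0.94047 × 0.98154 = 0.92311
Parallel ([0.92311] and B6): 1 − (1 − 0.92311)(1 − 0.74895) = 0.981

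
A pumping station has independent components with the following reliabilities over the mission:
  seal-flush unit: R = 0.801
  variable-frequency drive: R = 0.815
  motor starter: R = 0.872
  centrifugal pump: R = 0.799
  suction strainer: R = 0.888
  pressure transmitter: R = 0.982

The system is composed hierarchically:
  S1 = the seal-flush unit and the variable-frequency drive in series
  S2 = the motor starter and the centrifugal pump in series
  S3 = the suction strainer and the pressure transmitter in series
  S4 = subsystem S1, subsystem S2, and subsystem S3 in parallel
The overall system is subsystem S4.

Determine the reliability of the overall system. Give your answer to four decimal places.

Series (seal-flush unit and variable-frequency drive): 0.801000 × 0.815000 = 0.652815
Series (motor starter and centrifugal pump): 0.872000 × 0.799000 = 0.696728
Series (suction strainer and pressure transmitter): 0.888000 × 0.982000 = 0.872016
Parallel ([0.652815], [0.696728], and [0.872016]): 1 − (1 − 0.652815)(1 − 0.696728)(1 − 0.872016) = 0.9865

0.9865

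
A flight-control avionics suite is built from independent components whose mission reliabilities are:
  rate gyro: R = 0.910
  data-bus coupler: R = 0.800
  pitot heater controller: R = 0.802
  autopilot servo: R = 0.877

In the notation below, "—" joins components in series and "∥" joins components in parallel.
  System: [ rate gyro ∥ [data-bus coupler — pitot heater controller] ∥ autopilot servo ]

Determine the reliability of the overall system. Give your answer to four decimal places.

Series (data-bus coupler and pitot heater controller): 0.800000 × 0.802000 = 0.641600
Parallel (rate gyro, [0.641600], and autopilot servo): 1 − (1 − 0.910000)(1 − 0.641600)(1 − 0.877000) = 0.9960

0.9960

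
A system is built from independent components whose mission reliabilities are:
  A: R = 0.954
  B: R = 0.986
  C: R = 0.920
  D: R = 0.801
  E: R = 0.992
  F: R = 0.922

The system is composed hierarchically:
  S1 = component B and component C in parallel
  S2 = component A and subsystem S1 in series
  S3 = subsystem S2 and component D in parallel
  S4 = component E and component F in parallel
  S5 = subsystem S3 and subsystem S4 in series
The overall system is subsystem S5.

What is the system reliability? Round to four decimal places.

Parallel (B and C): 1 − (1 − 0.986000)(1 − 0.920000) = 0.998880
Series (A and [0.998880]): 0.954000 × 0.998880 = 0.952932
Parallel ([0.952932] and D): 1 − (1 − 0.952932)(1 − 0.801000) = 0.990633
Parallel (E and F): 1 − (1 − 0.992000)(1 − 0.922000) = 0.999376
Series ([0.990633] and [0.999376]): 0.990633 × 0.999376 = 0.9900

0.9900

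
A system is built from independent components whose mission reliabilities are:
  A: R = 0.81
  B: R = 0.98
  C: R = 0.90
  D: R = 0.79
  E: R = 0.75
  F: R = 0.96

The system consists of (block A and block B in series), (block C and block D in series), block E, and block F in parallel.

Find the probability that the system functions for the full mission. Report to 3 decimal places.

Series (A and B): 0.81000 × 0.98000 = 0.79380
Series (C and D): 0.90000 × 0.79000 = 0.71100
Parallel ([0.79380], [0.71100], E, and F): 1 − (1 − 0.79380)(1 − 0.71100)(1 − 0.75000)(1 − 0.96000) = 0.999

0.999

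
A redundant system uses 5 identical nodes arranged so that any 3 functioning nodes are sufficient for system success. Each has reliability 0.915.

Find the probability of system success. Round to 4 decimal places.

R = Σ_{i=3}^{5} C(5,i) p^i (1−p)^{5−i} with p = 0.915
C(5,3)·0.915^3·0.085^2 = 0.055348
C(5,4)·0.915^4·0.085^1 = 0.297902
C(5,5)·0.915^5·0.085^0 = 0.641365
Sum = 0.9946

0.9946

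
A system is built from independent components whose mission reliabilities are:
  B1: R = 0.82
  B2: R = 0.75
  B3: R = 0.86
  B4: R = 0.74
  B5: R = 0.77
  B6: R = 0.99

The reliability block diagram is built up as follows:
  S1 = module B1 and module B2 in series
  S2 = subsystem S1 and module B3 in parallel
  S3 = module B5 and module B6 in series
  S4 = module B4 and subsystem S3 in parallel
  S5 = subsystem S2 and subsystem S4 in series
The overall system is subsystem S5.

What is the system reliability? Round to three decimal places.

Series (B1 and B2): 0.82000 × 0.75000 = 0.61500
Parallel ([0.61500] and B3): 1 − (1 − 0.61500)(1 − 0.86000) = 0.94610
Series (B5 and B6): 0.77000 × 0.99000 = 0.76230
Parallel (B4 and [0.76230]): 1 − (1 − 0.74000)(1 − 0.76230) = 0.93820
Series ([0.94610] and [0.93820]): 0.94610 × 0.93820 = 0.888

0.888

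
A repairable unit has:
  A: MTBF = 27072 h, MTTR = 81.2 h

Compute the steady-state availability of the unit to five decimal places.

A(A) = MTBF/(MTBF+MTTR) = 27072/(27072+81.2) = 0.99701

0.99701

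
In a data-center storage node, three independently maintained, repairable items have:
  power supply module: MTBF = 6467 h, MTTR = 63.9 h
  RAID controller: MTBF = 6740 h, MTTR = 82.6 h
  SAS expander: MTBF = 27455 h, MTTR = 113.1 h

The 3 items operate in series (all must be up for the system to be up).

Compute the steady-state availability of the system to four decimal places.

0.9742

A(power supply module) = MTBF/(MTBF+MTTR) = 6467/(6467+63.9) = 0.990216
A(RAID controller) = MTBF/(MTBF+MTTR) = 6740/(6740+82.6) = 0.987893
A(SAS expander) = MTBF/(MTBF+MTTR) = 27455/(27455+113.1) = 0.995897
Series availability: 0.990216 × 0.987893 × 0.995897 = 0.9742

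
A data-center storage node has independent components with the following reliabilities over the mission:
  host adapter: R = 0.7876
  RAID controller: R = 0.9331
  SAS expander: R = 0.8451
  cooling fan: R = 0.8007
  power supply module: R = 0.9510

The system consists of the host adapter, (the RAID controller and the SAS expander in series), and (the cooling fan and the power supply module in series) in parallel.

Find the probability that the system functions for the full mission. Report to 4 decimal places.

Series (RAID controller and SAS expander): 0.933100 × 0.845100 = 0.788563
Series (cooling fan and power supply module): 0.800700 × 0.951000 = 0.761466
Parallel (host adapter, [0.788563], and [0.761466]): 1 − (1 − 0.787600)(1 − 0.788563)(1 − 0.761466) = 0.9893

0.9893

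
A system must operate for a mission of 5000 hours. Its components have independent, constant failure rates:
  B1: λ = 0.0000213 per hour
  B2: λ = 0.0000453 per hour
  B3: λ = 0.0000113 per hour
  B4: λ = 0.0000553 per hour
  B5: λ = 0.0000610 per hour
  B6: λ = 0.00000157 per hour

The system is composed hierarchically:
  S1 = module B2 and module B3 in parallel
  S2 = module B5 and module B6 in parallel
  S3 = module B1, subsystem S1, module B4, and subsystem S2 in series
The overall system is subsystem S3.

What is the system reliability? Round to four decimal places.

R(B1) = exp(−0.0000213 × 5000) = 0.898975
R(B2) = exp(−0.0000453 × 5000) = 0.797319
R(B3) = exp(−0.0000113 × 5000) = 0.945066
R(B4) = exp(−0.0000553 × 5000) = 0.758434
R(B5) = exp(−0.0000610 × 5000) = 0.737123
R(B6) = exp(−0.00000157 × 5000) = 0.992181
Parallel (B2 and B3): 1 − (1 − 0.797319)(1 − 0.945066) = 0.988866
Parallel (B5 and B6): 1 − (1 − 0.737123)(1 − 0.992181) = 0.997945
Series (B1, [0.988866], B4, and [0.997945]): 0.898975 × 0.988866 × 0.758434 × 0.997945 = 0.6728

0.6728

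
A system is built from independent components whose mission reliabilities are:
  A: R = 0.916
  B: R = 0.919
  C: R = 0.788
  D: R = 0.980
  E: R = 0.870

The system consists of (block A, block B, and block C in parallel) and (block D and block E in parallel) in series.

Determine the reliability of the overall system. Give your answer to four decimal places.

0.9960

Parallel (A, B, and C): 1 − (1 − 0.916000)(1 − 0.919000)(1 − 0.788000) = 0.998558
Parallel (D and E): 1 − (1 − 0.980000)(1 − 0.870000) = 0.997400
Series ([0.998558] and [0.997400]): 0.998558 × 0.997400 = 0.9960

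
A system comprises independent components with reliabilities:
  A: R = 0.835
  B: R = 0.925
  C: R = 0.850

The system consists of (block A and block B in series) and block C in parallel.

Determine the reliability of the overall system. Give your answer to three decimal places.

Series (A and B): 0.83500 × 0.92500 = 0.77238
Parallel ([0.77238] and C): 1 − (1 − 0.77238)(1 − 0.85000) = 0.966

0.966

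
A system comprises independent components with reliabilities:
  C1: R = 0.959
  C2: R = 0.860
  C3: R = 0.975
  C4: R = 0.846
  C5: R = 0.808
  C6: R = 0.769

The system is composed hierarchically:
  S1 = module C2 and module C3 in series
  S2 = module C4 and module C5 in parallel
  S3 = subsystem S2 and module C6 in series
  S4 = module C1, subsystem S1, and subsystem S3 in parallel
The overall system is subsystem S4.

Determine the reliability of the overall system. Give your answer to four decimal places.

0.9983

Series (C2 and C3): 0.860000 × 0.975000 = 0.838500
Parallel (C4 and C5): 1 − (1 − 0.846000)(1 − 0.808000) = 0.970432
Series ([0.970432] and C6): 0.970432 × 0.769000 = 0.746262
Parallel (C1, [0.838500], and [0.746262]): 1 − (1 − 0.959000)(1 − 0.838500)(1 − 0.746262) = 0.9983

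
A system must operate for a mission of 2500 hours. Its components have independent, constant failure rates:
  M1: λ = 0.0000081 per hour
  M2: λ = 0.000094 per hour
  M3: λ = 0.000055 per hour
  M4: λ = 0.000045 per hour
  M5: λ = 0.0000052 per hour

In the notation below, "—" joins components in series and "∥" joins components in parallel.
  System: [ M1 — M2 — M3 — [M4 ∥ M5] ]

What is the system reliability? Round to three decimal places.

R(M1) = exp(−0.0000081 × 2500) = 0.97995
R(M2) = exp(−0.000094 × 2500) = 0.79057
R(M3) = exp(−0.000055 × 2500) = 0.87153
R(M4) = exp(−0.000045 × 2500) = 0.89360
R(M5) = exp(−0.0000052 × 2500) = 0.98708
Parallel (M4 and M5): 1 − (1 − 0.89360)(1 − 0.98708) = 0.99863
Series (M1, M2, M3, and [0.99863]): 0.97995 × 0.79057 × 0.87153 × 0.99863 = 0.674

0.674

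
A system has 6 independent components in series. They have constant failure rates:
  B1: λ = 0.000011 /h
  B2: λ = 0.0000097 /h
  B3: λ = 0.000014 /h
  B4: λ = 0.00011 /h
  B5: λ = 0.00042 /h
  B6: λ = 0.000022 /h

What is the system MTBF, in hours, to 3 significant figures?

Series of exponential components: λ_sys = Σ λ_i
λ_sys = 0.000011 + 0.0000097 + 0.000014 + 0.00011 + 0.00042 + 0.000022 = 5.8670e-04 /h
MTBF = 1 / λ_sys = 1700 h

1700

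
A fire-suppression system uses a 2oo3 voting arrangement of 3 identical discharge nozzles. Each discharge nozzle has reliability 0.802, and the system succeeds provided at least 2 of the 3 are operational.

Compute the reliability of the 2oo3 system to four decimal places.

R = Σ_{i=2}^{3} C(3,i) p^i (1−p)^{3−i} with p = 0.802
C(3,2)·0.802^2·0.198^1 = 0.382063
C(3,3)·0.802^3·0.198^0 = 0.515850
Sum = 0.8979

0.8979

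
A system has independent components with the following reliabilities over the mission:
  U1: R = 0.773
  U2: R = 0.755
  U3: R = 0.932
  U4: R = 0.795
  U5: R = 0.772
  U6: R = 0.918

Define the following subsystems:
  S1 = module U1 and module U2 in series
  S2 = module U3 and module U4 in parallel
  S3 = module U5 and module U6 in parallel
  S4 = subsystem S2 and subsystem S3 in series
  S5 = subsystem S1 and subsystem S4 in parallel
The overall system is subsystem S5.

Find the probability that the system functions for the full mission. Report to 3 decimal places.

Series (U1 and U2): 0.77300 × 0.75500 = 0.58362
Parallel (U3 and U4): 1 − (1 − 0.93200)(1 − 0.79500) = 0.98606
Parallel (U5 and U6): 1 − (1 − 0.77200)(1 − 0.91800) = 0.98130
Series ([0.98606] and [0.98130]): 0.98606 × 0.98130 = 0.96762
Parallel ([0.58362] and [0.96762]): 1 − (1 − 0.58362)(1 − 0.96762) = 0.987

0.987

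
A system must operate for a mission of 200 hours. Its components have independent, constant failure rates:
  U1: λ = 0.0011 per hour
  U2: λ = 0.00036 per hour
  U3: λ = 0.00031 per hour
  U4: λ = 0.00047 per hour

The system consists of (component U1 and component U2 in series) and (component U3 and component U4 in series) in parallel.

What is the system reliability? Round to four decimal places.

0.9634

R(U1) = exp(−0.0011 × 200) = 0.802519
R(U2) = exp(−0.00036 × 200) = 0.930531
R(U3) = exp(−0.00031 × 200) = 0.939883
R(U4) = exp(−0.00047 × 200) = 0.910283
Series (U1 and U2): 0.802519 × 0.930531 = 0.746769
Series (U3 and U4): 0.939883 × 0.910283 = 0.855560
Parallel ([0.746769] and [0.855560]): 1 − (1 − 0.746769)(1 − 0.855560) = 0.9634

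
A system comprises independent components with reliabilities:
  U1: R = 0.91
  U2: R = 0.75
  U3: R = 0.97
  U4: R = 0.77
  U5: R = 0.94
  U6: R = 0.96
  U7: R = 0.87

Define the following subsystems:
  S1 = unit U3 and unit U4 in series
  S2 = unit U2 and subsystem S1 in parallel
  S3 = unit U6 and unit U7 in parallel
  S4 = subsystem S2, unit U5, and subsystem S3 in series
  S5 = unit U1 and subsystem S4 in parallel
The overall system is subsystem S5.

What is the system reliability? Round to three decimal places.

Series (U3 and U4): 0.97000 × 0.77000 = 0.74690
Parallel (U2 and [0.74690]): 1 − (1 − 0.75000)(1 − 0.74690) = 0.93673
Parallel (U6 and U7): 1 − (1 − 0.96000)(1 − 0.87000) = 0.99480
Series ([0.93673], U5, and [0.99480]): 0.93673 × 0.94000 × 0.99480 = 0.87595
Parallel (U1 and [0.87595]): 1 − (1 − 0.91000)(1 − 0.87595) = 0.989

0.989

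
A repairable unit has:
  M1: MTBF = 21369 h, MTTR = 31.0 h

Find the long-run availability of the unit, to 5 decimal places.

0.99855

A(M1) = MTBF/(MTBF+MTTR) = 21369/(21369+31.0) = 0.99855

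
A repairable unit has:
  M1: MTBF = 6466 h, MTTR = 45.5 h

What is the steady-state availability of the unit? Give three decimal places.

A(M1) = MTBF/(MTBF+MTTR) = 6466/(6466+45.5) = 0.993

0.993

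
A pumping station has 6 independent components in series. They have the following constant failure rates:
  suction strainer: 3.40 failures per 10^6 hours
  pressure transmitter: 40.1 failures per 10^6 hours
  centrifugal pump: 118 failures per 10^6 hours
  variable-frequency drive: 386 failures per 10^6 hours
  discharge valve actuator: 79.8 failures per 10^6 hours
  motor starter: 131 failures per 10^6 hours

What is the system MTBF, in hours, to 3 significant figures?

1320

Series of exponential components: λ_sys = Σ λ_i
λ_sys = 0.00000340 + 0.0000401 + 0.000118 + 0.000386 + 0.0000798 + 0.000131 = 7.5830e-04 /h
MTBF = 1 / λ_sys = 1320 h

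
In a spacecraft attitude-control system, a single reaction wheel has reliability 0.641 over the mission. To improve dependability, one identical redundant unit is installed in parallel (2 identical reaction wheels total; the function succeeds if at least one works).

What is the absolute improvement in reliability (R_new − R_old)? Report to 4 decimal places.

R_before = 0.641
R_after = 1 − (1 − 0.641)^2 = 0.8711
ΔR = 0.8711 − 0.641 = 0.2301

0.2301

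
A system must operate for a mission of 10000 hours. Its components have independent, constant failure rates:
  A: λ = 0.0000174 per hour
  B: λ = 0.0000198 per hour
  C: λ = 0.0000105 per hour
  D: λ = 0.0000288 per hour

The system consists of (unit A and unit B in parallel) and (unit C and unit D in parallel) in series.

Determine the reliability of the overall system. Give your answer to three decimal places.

0.947

R(A) = exp(−0.0000174 × 10000) = 0.84030
R(B) = exp(−0.0000198 × 10000) = 0.82037
R(C) = exp(−0.0000105 × 10000) = 0.90032
R(D) = exp(−0.0000288 × 10000) = 0.74976
Parallel (A and B): 1 − (1 − 0.84030)(1 − 0.82037) = 0.97131
Parallel (C and D): 1 − (1 − 0.90032)(1 − 0.74976) = 0.97506
Series ([0.97131] and [0.97506]): 0.97131 × 0.97506 = 0.947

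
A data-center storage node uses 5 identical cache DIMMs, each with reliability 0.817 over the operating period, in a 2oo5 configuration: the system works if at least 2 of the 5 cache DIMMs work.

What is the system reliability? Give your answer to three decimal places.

R = Σ_{i=2}^{5} C(5,i) p^i (1−p)^{5−i} with p = 0.817
C(5,2)·0.817^2·0.183^3 = 0.04091
C(5,3)·0.817^3·0.183^2 = 0.18263
C(5,4)·0.817^4·0.183^1 = 0.40767
C(5,5)·0.817^5·0.183^0 = 0.36401
Sum = 0.995

0.995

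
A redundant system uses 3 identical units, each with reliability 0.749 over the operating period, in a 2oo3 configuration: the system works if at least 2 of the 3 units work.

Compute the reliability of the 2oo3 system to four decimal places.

0.8426

R = Σ_{i=2}^{3} C(3,i) p^i (1−p)^{3−i} with p = 0.749
C(3,2)·0.749^2·0.251^1 = 0.422434
C(3,3)·0.749^3·0.251^0 = 0.420190
Sum = 0.8426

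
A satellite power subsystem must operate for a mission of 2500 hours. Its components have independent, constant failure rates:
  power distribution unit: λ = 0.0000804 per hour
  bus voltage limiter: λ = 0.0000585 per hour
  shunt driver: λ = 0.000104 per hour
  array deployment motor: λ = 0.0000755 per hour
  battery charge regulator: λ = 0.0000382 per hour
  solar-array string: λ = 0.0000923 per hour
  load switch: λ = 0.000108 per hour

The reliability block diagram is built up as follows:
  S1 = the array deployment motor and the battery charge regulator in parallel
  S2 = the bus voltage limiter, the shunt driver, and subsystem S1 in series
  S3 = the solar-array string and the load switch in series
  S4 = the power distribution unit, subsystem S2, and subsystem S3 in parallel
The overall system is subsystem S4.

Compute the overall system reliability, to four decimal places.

0.9753

R(power distribution unit) = exp(−0.0000804 × 2500) = 0.817912
R(bus voltage limiter) = exp(−0.0000585 × 2500) = 0.863942
R(shunt driver) = exp(−0.000104 × 2500) = 0.771052
R(array deployment motor) = exp(−0.0000755 × 2500) = 0.827993
R(battery charge regulator) = exp(−0.0000382 × 2500) = 0.908918
R(solar-array string) = exp(−0.0000923 × 2500) = 0.793938
R(load switch) = exp(−0.000108 × 2500) = 0.763379
Parallel (array deployment motor and battery charge regulator): 1 − (1 − 0.827993)(1 − 0.908918) = 0.984333
Series (bus voltage limiter, shunt driver, and [0.984333]): 0.863942 × 0.771052 × 0.984333 = 0.655708
Series (solar-array string and load switch): 0.793938 × 0.763379 = 0.606076
Parallel (power distribution unit, [0.655708], and [0.606076]): 1 − (1 − 0.817912)(1 − 0.655708)(1 − 0.606076) = 0.9753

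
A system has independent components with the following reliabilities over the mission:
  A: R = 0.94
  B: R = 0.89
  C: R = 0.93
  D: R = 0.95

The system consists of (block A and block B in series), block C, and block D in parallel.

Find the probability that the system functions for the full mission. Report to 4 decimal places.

Series (A and B): 0.940000 × 0.890000 = 0.836600
Parallel ([0.836600], C, and D): 1 − (1 − 0.836600)(1 − 0.930000)(1 − 0.950000) = 0.9994

0.9994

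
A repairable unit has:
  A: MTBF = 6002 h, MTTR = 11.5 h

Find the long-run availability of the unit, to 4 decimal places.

A(A) = MTBF/(MTBF+MTTR) = 6002/(6002+11.5) = 0.9981

0.9981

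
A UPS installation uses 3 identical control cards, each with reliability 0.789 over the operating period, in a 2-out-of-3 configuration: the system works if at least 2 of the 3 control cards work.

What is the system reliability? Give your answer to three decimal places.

R = Σ_{i=2}^{3} C(3,i) p^i (1−p)^{3−i} with p = 0.789
C(3,2)·0.789^2·0.211^1 = 0.39406
C(3,3)·0.789^3·0.211^0 = 0.49117
Sum = 0.885

0.885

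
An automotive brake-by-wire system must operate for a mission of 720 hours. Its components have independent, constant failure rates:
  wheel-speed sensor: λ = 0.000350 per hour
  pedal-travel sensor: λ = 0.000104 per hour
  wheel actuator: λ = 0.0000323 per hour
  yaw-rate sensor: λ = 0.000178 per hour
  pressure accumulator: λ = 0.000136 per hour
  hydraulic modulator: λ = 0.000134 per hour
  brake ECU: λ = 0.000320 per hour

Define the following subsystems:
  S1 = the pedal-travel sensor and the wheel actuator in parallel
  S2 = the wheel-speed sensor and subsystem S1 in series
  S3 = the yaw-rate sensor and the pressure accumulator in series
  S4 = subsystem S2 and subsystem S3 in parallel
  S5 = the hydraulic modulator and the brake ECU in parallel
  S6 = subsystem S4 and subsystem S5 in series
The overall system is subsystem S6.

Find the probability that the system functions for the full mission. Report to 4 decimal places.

R(wheel-speed sensor) = exp(−0.000350 × 720) = 0.777245
R(pedal-travel sensor) = exp(−0.000104 × 720) = 0.927855
R(wheel actuator) = exp(−0.0000323 × 720) = 0.977012
R(yaw-rate sensor) = exp(−0.000178 × 720) = 0.879713
R(pressure accumulator) = exp(−0.000136 × 720) = 0.906721
R(hydraulic modulator) = exp(−0.000134 × 720) = 0.908028
R(brake ECU) = exp(−0.000320 × 720) = 0.794216
Parallel (pedal-travel sensor and wheel actuator): 1 − (1 − 0.927855)(1 − 0.977012) = 0.998342
Series (wheel-speed sensor and [0.998342]): 0.777245 × 0.998342 = 0.775956
Series (yaw-rate sensor and pressure accumulator): 0.879713 × 0.906721 = 0.797654
Parallel ([0.775956] and [0.797654]): 1 − (1 − 0.775956)(1 − 0.797654) = 0.954666
Parallel (hydraulic modulator and brake ECU): 1 − (1 − 0.908028)(1 − 0.794216) = 0.981074
Series ([0.954666] and [0.981074]): 0.954666 × 0.981074 = 0.9366

0.9366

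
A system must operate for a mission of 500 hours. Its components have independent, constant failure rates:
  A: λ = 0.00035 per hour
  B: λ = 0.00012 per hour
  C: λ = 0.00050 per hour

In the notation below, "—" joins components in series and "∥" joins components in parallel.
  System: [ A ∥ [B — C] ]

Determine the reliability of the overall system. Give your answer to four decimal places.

0.9572

R(A) = exp(−0.00035 × 500) = 0.839457
R(B) = exp(−0.00012 × 500) = 0.941765
R(C) = exp(−0.00050 × 500) = 0.778801
Series (B and C): 0.941765 × 0.778801 = 0.733448
Parallel (A and [0.733448]): 1 − (1 − 0.839457)(1 − 0.733448) = 0.9572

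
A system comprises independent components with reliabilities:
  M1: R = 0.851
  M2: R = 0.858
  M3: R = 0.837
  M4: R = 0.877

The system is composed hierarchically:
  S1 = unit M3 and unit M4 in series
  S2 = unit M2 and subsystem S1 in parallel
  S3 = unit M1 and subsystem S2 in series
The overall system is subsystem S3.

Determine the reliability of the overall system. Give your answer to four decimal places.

0.8189

Series (M3 and M4): 0.837000 × 0.877000 = 0.734049
Parallel (M2 and [0.734049]): 1 − (1 − 0.858000)(1 − 0.734049) = 0.962235
Series (M1 and [0.962235]): 0.851000 × 0.962235 = 0.8189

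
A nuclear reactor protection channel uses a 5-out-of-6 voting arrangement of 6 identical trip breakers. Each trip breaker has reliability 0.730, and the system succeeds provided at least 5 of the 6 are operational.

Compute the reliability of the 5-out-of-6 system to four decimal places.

0.4872

R = Σ_{i=5}^{6} C(6,i) p^i (1−p)^{6−i} with p = 0.730
C(6,5)·0.730^5·0.270^1 = 0.335838
C(6,6)·0.730^6·0.270^0 = 0.151334
Sum = 0.4872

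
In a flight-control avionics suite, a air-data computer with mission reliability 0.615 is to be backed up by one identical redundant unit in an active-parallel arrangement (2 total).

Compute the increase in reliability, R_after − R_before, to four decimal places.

0.2368

R_before = 0.615
R_after = 1 − (1 − 0.615)^2 = 0.8518
ΔR = 0.8518 − 0.615 = 0.2368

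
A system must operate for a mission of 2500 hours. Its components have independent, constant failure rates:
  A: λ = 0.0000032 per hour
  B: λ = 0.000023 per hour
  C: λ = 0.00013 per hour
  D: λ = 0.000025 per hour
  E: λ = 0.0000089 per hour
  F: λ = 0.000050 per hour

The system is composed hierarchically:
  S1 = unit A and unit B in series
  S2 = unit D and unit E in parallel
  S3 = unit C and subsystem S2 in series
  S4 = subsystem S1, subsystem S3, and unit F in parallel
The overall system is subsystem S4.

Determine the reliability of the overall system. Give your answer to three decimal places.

R(A) = exp(−0.0000032 × 2500) = 0.99203
R(B) = exp(−0.000023 × 2500) = 0.94412
R(C) = exp(−0.00013 × 2500) = 0.72253
R(D) = exp(−0.000025 × 2500) = 0.93941
R(E) = exp(−0.0000089 × 2500) = 0.97800
R(F) = exp(−0.000050 × 2500) = 0.88250
Series (A and B): 0.99203 × 0.94412 = 0.93660
Parallel (D and E): 1 − (1 − 0.93941)(1 − 0.97800) = 0.99867
Series (C and [0.99867]): 0.72253 × 0.99867 = 0.72157
Parallel ([0.93660], [0.72157], and F): 1 − (1 − 0.93660)(1 − 0.72157)(1 − 0.88250) = 0.998

0.998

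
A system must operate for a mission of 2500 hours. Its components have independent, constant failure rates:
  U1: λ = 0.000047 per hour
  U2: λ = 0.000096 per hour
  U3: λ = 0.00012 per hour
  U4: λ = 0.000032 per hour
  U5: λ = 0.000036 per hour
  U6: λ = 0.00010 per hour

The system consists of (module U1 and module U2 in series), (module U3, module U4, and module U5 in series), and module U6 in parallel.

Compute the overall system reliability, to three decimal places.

R(U1) = exp(−0.000047 × 2500) = 0.88914
R(U2) = exp(−0.000096 × 2500) = 0.78663
R(U3) = exp(−0.00012 × 2500) = 0.74082
R(U4) = exp(−0.000032 × 2500) = 0.92312
R(U5) = exp(−0.000036 × 2500) = 0.91393
R(U6) = exp(−0.00010 × 2500) = 0.77880
Series (U1 and U2): 0.88914 × 0.78663 = 0.69942
Series (U3, U4, and U5): 0.74082 × 0.92312 × 0.91393 = 0.62501
Parallel ([0.69942], [0.62501], and U6): 1 − (1 − 0.69942)(1 − 0.62501)(1 − 0.77880) = 0.975

0.975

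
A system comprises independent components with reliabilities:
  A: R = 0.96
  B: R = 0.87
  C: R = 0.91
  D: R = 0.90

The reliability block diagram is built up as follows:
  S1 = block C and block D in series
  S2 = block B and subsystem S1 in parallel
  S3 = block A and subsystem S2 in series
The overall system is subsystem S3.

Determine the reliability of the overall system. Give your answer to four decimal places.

0.9374

Series (C and D): 0.910000 × 0.900000 = 0.819000
Parallel (B and [0.819000]): 1 − (1 − 0.870000)(1 − 0.819000) = 0.976470
Series (A and [0.976470]): 0.960000 × 0.976470 = 0.9374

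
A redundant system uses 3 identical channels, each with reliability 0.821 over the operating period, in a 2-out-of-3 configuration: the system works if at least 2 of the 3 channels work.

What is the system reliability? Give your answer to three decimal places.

0.915

R = Σ_{i=2}^{3} C(3,i) p^i (1−p)^{3−i} with p = 0.821
C(3,2)·0.821^2·0.179^1 = 0.36196
C(3,3)·0.821^3·0.179^0 = 0.55339
Sum = 0.915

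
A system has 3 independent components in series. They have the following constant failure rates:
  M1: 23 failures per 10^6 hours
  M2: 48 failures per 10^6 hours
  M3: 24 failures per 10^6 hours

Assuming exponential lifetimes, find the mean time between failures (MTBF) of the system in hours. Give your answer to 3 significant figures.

Series of exponential components: λ_sys = Σ λ_i
λ_sys = 0.000023 + 0.000048 + 0.000024 = 9.5000e-05 /h
MTBF = 1 / λ_sys = 10500 h

10500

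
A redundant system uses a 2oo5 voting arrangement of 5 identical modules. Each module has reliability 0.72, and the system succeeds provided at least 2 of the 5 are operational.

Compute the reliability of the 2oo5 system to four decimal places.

0.9762

R = Σ_{i=2}^{5} C(5,i) p^i (1−p)^{5−i} with p = 0.72
C(5,2)·0.72^2·0.28^3 = 0.113799
C(5,3)·0.72^3·0.28^2 = 0.292626
C(5,4)·0.72^4·0.28^1 = 0.376234
C(5,5)·0.72^5·0.28^0 = 0.193492
Sum = 0.9762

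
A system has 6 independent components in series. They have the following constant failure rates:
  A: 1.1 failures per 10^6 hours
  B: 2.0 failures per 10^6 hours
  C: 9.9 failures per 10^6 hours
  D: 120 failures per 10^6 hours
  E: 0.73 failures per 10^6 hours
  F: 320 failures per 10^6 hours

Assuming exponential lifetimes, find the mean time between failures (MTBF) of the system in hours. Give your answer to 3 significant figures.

2200

Series of exponential components: λ_sys = Σ λ_i
λ_sys = 0.0000011 + 0.0000020 + 0.0000099 + 0.00012 + 0.00000073 + 0.00032 = 4.5373e-04 /h
MTBF = 1 / λ_sys = 2200 h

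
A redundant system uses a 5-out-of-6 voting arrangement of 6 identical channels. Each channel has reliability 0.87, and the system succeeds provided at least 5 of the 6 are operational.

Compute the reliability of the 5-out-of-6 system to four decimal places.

R = Σ_{i=5}^{6} C(6,i) p^i (1−p)^{6−i} with p = 0.87
C(6,5)·0.87^5·0.13^1 = 0.388768
C(6,6)·0.87^6·0.13^0 = 0.433626
Sum = 0.8224

0.8224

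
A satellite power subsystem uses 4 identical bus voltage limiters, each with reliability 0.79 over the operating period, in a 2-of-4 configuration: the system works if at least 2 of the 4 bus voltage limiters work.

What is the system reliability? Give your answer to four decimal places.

0.9688

R = Σ_{i=2}^{4} C(4,i) p^i (1−p)^{4−i} with p = 0.79
C(4,2)·0.79^2·0.21^2 = 0.165137
C(4,3)·0.79^3·0.21^1 = 0.414153
C(4,4)·0.79^4·0.21^0 = 0.389501
Sum = 0.9688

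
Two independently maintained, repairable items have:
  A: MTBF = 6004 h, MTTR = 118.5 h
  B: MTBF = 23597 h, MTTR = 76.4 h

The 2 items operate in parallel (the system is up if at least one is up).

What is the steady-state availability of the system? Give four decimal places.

A(A) = MTBF/(MTBF+MTTR) = 6004/(6004+118.5) = 0.980645
A(B) = MTBF/(MTBF+MTTR) = 23597/(23597+76.4) = 0.996773
Parallel availability: 1 − (1 − 0.980645)(1 − 0.996773) = 0.9999

0.9999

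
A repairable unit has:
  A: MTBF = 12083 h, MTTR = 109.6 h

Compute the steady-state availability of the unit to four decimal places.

A(A) = MTBF/(MTBF+MTTR) = 12083/(12083+109.6) = 0.9910

0.9910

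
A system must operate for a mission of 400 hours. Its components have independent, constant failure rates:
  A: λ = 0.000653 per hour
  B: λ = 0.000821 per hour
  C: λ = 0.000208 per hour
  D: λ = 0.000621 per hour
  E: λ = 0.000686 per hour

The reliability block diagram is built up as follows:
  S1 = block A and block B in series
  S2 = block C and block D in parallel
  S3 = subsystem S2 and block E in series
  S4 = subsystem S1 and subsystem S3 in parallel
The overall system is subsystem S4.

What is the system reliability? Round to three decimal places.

0.887

R(A) = exp(−0.000653 × 400) = 0.77013
R(B) = exp(−0.000821 × 400) = 0.72007
R(C) = exp(−0.000208 × 400) = 0.92017
R(D) = exp(−0.000621 × 400) = 0.78005
R(E) = exp(−0.000686 × 400) = 0.76003
Series (A and B): 0.77013 × 0.72007 = 0.55455
Parallel (C and D): 1 − (1 − 0.92017)(1 − 0.78005) = 0.98244
Series ([0.98244] and E): 0.98244 × 0.76003 = 0.74668
Parallel ([0.55455] and [0.74668]): 1 − (1 − 0.55455)(1 − 0.74668) = 0.887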